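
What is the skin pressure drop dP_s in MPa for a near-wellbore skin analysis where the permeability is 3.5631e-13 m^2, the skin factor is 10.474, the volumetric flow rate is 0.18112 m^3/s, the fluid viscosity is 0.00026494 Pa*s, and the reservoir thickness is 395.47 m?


dP_s = S * q * mu / (2*pi*k*hr) / 1000
dP_s = 10.474 * 0.18112 * 0.00026494 / (2*pi*3.5631e-13*395.47) / 1000
dP_s = 567.6820 kPa
Convert: 567.6820 kPa * 0.001 = 0.56768 MPa
dP_s = 0.56768 MPa


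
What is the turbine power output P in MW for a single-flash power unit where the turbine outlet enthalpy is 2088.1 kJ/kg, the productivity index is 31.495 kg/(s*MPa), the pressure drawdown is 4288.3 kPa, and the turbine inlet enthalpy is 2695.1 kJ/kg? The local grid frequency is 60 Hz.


Step 1: mdot = PI * dP / 1000 = 31.495 * 4288.3 / 1000 = 135.0600 kg/s
Step 2: P = mdot*(h_in - h_out)/1000 = 135.0600*(2695.1 - 2088.1)/1000 = 81.981 MW
P = 81.981 MW


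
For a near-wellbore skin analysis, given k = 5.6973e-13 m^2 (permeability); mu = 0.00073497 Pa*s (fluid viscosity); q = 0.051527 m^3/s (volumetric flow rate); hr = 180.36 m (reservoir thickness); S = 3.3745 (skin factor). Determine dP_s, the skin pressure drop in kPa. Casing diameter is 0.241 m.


dP_s = S * q * mu / (2*pi*k*hr) / 1000
dP_s = 3.3745 * 0.051527 * 0.00073497 / (2*pi*5.6973e-13*180.36) / 1000
dP_s = 197.94 kPa


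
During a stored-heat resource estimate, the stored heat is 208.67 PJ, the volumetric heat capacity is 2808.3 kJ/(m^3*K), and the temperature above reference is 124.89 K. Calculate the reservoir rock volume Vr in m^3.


Vr = Q_s * 1e12 / (rhoc * dT)
Vr = 208.67 * 1e12 / (2808.3 * 124.89)
Vr = 5.9496e+08 m^3


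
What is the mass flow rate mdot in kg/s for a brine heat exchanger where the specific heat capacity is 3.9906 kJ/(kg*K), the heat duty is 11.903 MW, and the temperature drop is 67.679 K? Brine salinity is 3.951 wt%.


mdot = Q * 1000 / (cp * dT)
mdot = 11.903 * 1000 / (3.9906 * 67.679)
mdot = 44.072 kg/s


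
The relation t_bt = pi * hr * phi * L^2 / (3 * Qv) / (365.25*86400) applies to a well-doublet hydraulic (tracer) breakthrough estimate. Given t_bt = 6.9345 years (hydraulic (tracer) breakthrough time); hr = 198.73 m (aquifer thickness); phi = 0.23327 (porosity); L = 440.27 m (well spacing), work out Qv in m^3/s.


Qv = pi*hr*phi*L^2 / (3*t_bt*365.25*86400)
Qv = pi*198.73*0.23327*440.27^2 / (3*6.9345*365.25*86400)
Qv = 0.043000 m^3/s


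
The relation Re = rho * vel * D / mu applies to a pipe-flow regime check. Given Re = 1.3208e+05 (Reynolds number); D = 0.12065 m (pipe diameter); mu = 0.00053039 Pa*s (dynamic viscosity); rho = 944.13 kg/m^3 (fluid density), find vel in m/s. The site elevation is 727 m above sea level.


vel = Re * mu / (rho * D)
vel = 1.3208e+05 * 0.00053039 / (944.13 * 0.12065)
vel = 0.61500 m/s


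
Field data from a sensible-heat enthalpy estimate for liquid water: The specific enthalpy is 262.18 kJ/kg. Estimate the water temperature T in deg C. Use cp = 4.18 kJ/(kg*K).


T = h / cp
T = 262.18 / 4.18
T = 62.722 deg C


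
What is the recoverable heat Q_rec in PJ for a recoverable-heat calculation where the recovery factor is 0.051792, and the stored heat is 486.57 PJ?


Q_rec = Q_s * RF
Q_rec = 486.57 * 0.051792
Q_rec = 25.200 PJ


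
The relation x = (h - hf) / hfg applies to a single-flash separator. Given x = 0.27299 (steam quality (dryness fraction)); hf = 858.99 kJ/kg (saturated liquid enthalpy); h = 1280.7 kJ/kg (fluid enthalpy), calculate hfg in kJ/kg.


hfg = (h - hf) / x
hfg = (1280.7 - 858.99) / 0.27299
hfg = 1544.8 kJ/kg


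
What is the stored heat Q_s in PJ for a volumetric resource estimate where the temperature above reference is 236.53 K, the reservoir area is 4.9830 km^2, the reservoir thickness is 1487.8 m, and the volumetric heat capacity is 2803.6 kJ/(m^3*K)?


Step 1: Vr = A*1e6*hr = 4.983*1e6*1487.8 = 7.413707e+09 m^3
Step 2: Q_s = Vr*rhoc*dT/1e12 = 7.413707e+09*2803.6*236.53/1e12 = 4916.3 PJ
Q_s = 4916.3 PJ


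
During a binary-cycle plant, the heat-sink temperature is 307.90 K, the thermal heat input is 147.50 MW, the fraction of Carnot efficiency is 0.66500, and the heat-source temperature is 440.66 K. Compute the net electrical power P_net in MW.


Step 1: eta = (1 - Tc/Th)*f = (1 - 307.9/440.66)*0.665 = 0.2003481
Step 2: P_net = eta * Q_in = 0.2003481 * 147.5 = 29.551 MW
P_net = 29.551 MW


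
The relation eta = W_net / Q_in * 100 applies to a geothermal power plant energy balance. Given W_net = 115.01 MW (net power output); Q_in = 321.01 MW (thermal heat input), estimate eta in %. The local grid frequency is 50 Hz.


eta = W_net / Q_in * 100
eta = 115.01 / 321.01 * 100
eta = 35.828 %


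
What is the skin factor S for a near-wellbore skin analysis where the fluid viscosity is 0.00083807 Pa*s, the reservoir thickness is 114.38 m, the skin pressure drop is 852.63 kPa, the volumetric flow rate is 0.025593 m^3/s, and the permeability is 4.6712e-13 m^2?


S = dP_s * 1000 * 2*pi*k*hr / (q*mu)
S = 852.63 * 1000 * 2*pi*4.6712e-13*114.38 / (0.025593*0.00083807)
S = 13.345


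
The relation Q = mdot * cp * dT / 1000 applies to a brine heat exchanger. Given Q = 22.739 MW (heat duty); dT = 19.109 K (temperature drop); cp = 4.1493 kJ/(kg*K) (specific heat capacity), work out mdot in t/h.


mdot = Q * 1000 / (cp * dT)
mdot = 22.739 * 1000 / (4.1493 * 19.109)
mdot = 286.7864 kg/s
Convert: 286.7864 kg/s * 3.6 = 1032.4 t/h
mdot = 1032.4 t/h


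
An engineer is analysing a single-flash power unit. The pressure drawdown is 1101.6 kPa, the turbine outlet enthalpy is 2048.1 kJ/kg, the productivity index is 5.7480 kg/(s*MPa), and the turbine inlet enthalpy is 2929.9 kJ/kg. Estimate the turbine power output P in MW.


Step 1: mdot = PI * dP / 1000 = 5.748 * 1101.6 / 1000 = 6.331997 kg/s
Step 2: P = mdot*(h_in - h_out)/1000 = 6.331997*(2929.9 - 2048.1)/1000 = 5.5836 MW
P = 5.5836 MW


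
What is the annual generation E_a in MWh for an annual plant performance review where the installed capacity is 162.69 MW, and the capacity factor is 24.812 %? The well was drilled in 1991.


E_a = CF / 100 * cap * 8760
E_a = 24.812 / 100 * 162.69 * 8760
E_a = 3.5361e+05 MWh


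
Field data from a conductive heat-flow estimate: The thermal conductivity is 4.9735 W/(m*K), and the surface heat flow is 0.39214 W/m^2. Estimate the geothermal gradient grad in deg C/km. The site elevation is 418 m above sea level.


grad = q * 1000 / k
grad = 0.39214 * 1000 / 4.9735
grad = 78.846 deg C/km


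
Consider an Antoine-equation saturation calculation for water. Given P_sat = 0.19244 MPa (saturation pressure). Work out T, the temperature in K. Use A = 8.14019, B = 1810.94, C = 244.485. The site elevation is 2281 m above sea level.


T = B / (A - log10(P_sat * 760 / 0.101325)) - C
T = 1810.94 / (8.14019 - log10(0.19244 * 760 / 0.101325)) - 244.485
T = 119.0993 deg C
Convert to K: 119.0993 + 273.15 = 392.25 K
T = 392.25 K


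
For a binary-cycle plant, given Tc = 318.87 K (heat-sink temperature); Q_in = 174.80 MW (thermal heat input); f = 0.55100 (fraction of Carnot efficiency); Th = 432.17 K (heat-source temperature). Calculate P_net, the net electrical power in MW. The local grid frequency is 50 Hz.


Step 1: eta = (1 - Tc/Th)*f = (1 - 318.87/432.17)*0.551 = 0.1444531
Step 2: P_net = eta * Q_in = 0.1444531 * 174.8 = 25.250 MW
P_net = 25.250 MW


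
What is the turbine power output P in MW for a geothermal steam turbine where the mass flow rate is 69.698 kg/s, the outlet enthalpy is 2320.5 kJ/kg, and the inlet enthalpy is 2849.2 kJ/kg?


P = mdot * (h_in - h_out) / 1000
P = 69.698 * (2849.2 - 2320.5) / 1000
P = 36.849 MW


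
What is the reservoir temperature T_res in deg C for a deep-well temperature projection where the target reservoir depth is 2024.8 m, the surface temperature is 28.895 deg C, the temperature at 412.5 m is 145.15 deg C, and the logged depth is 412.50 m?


Step 1: grad = (T_d1 - T_surf)/d1 * 1000 = (145.15 - 28.895)/412.5 * 1000 = 281.8303 deg C/km
Step 2: T_res = T_surf + grad*d2/1000 = 28.895 + 281.8303*2024.8/1000 = 599.54 deg C
T_res = 599.54 deg C


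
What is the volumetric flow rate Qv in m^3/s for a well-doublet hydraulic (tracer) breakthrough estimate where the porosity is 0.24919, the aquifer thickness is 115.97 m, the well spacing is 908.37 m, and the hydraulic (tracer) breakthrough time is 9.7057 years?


Qv = pi*hr*phi*L^2 / (3*t_bt*365.25*86400)
Qv = pi*115.97*0.24919*908.37^2 / (3*9.7057*365.25*86400)
Qv = 0.081527 m^3/s


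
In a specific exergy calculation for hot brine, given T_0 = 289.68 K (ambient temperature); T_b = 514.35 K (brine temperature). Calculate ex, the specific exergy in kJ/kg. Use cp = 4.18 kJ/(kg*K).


ex = cp * ((T_b - T_0) - T_0 * ln(T_b/T_0))
ex = 4.18 * ((514.35 - 289.68) - 289.68 * ln(514.35/289.68))
ex = 243.93 kJ/kg


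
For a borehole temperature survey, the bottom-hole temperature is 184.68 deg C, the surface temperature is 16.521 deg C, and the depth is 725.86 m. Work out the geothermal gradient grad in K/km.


grad = (T_d - T_surf) / d * 1000
grad = (184.68 - 16.521) / 725.86 * 1000
grad = 231.6686 deg C/km
Convert: 231.6686 deg C/km * 1.0 = 231.67 K/km
grad = 231.67 K/km


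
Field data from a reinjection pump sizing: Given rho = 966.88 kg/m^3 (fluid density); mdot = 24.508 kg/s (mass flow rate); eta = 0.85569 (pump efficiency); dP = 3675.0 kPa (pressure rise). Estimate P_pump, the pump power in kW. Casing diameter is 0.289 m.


P_pump = mdot * dP / (rho * eta)
P_pump = 24.508 * 3675.0 / (966.88 * 0.85569)
P_pump = 108.86 kW


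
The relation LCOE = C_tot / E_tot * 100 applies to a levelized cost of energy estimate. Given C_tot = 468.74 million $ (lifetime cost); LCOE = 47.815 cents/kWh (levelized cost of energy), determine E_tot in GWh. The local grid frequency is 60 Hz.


E_tot = C_tot / LCOE * 100
E_tot = 468.74 / 47.815 * 100
E_tot = 980.32 GWh


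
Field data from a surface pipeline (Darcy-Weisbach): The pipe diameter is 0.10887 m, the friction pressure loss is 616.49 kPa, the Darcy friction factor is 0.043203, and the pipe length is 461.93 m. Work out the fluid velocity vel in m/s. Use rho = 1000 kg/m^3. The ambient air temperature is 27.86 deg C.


vel = sqrt(dP*1000*2*D / (f*L*rho))
vel = sqrt(616.49*1000*2*0.10887 / (0.043203*461.93*1000))
vel = 2.5935 m/s


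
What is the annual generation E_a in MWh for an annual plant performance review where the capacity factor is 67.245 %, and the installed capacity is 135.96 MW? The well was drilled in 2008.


E_a = CF / 100 * cap * 8760
E_a = 67.245 / 100 * 135.96 * 8760
E_a = 8.0089e+05 MWh


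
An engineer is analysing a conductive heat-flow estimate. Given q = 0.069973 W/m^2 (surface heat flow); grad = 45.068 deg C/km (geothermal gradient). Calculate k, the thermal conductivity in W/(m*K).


k = q * 1000 / grad
k = 0.069973 * 1000 / 45.068
k = 1.5526 W/(m*K)


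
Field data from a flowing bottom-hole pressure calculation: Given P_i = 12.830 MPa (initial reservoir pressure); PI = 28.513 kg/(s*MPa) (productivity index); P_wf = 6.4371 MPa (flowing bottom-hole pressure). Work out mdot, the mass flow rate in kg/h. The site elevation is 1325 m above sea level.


mdot = (P_i - P_wf) * PI
mdot = (12.830 - 6.4371) * 28.513
mdot = 182.2808 kg/s
Convert: 182.2808 kg/s * 3600.0 = 6.5621e+05 kg/h
mdot = 6.5621e+05 kg/h


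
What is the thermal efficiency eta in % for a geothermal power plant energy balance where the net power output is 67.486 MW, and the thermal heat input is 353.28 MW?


eta = W_net / Q_in * 100
eta = 67.486 / 353.28 * 100
eta = 19.103 %


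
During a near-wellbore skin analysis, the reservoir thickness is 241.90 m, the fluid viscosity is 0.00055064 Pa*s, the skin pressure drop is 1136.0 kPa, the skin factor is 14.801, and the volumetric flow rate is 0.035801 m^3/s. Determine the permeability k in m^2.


k = S*q*mu / (2*pi*dP_s*1000*hr)
k = 14.801*0.035801*0.00055064 / (2*pi*1136.0*1000*241.90)
k = 1.6899e-13 m^2


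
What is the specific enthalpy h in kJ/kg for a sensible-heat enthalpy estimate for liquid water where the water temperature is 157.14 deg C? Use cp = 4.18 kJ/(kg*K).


h = cp * T
h = 4.18 * 157.14
h = 656.85 kJ/kg


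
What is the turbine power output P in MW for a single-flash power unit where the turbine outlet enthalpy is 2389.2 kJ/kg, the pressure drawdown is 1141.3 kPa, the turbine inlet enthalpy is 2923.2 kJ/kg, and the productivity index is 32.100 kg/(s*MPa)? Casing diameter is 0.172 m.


Step 1: mdot = PI * dP / 1000 = 32.1 * 1141.3 / 1000 = 36.63573 kg/s
Step 2: P = mdot*(h_in - h_out)/1000 = 36.63573*(2923.2 - 2389.2)/1000 = 19.563 MW
P = 19.563 MW


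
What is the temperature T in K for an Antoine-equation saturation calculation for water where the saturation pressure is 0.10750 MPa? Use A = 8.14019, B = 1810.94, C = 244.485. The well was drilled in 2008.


T = B / (A - log10(P_sat * 760 / 0.101325)) - C
T = 1810.94 / (8.14019 - log10(0.10750 * 760 / 0.101325)) - 244.485
T = 101.5313 deg C
Convert to K: 101.5313 + 273.15 = 374.68 K
T = 374.68 K


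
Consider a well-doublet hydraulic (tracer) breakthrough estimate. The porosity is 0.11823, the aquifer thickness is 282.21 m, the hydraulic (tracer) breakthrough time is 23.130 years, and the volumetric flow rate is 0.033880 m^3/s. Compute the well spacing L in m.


L = sqrt(t_bt*365.25*86400*3*Qv / (pi*hr*phi))
L = sqrt(23.130*365.25*86400*3*0.033880 / (pi*282.21*0.11823))
L = 841.29 m


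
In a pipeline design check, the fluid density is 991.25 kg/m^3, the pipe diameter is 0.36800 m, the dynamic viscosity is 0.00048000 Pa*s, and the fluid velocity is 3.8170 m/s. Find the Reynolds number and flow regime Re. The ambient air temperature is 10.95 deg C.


Step 1: Re = rho*vel*D/mu = 991.25*3.817*0.368/0.00048 = 2.9008e+06
Step 2: Re = 2.9008e+06 > 4000, so flow is turbulent.
Re = 2.9008e+06 (turbulent)


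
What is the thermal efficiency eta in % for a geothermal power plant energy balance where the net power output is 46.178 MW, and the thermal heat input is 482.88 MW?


eta = W_net / Q_in * 100
eta = 46.178 / 482.88 * 100
eta = 9.5630 %


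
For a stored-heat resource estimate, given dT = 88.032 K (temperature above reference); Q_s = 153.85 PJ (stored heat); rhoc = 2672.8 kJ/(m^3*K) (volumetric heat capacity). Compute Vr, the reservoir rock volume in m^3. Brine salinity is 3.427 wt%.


Vr = Q_s * 1e12 / (rhoc * dT)
Vr = 153.85 * 1e12 / (2672.8 * 88.032)
Vr = 6.5387e+08 m^3


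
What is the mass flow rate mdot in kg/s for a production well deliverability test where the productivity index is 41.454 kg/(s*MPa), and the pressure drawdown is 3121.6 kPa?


mdot = PI * dP / 1000
mdot = 41.454 * 3121.6 / 1000
mdot = 129.40 kg/s


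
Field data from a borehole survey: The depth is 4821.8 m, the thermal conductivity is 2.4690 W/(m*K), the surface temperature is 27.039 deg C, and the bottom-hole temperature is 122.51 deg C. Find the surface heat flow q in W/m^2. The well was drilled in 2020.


Step 1: grad = (T_d - T_surf)/d * 1000 = (122.51 - 27.039)/4821.8 * 1000 = 19.79987 deg C/km
Step 2: q = k * grad / 1000 = 2.469 * 19.79987 / 1000 = 0.048886 W/m^2
q = 0.048886 W/m^2


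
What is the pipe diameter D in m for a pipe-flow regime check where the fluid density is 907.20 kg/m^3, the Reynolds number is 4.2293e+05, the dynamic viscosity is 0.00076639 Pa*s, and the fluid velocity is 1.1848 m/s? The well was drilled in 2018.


D = Re * mu / (rho * vel)
D = 4.2293e+05 * 0.00076639 / (907.20 * 1.1848)
D = 0.30156 m


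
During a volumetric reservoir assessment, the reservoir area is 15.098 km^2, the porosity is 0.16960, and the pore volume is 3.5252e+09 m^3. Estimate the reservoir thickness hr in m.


hr = Vp / (A * 1e6 * phi)
hr = 3.5252e+09 / (15.098 * 1e6 * 0.16960)
hr = 1376.7 m


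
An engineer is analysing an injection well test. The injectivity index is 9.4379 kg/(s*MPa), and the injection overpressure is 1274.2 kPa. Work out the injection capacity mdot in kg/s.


mdot = II * dP / 1000
mdot = 9.4379 * 1274.2 / 1000
mdot = 12.026 kg/s


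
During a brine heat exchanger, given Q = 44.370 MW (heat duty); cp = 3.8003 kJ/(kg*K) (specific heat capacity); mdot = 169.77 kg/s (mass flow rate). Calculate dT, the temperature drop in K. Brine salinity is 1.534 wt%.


dT = Q * 1000 / (mdot * cp)
dT = 44.370 * 1000 / (169.77 * 3.8003)
dT = 68.772 K


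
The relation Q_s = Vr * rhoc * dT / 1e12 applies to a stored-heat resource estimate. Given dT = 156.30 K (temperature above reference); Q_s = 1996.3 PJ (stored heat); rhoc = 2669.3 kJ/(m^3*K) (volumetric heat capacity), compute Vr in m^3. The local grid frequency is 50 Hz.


Vr = Q_s * 1e12 / (rhoc * dT)
Vr = 1996.3 * 1e12 / (2669.3 * 156.30)
Vr = 4.7849e+09 m^3


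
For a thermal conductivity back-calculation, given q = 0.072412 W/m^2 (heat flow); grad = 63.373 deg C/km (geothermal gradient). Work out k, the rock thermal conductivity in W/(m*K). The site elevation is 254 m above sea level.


k = q / (grad / 1000)
k = 0.072412 / (63.373 / 1000)
k = 1.1426 W/(m*K)


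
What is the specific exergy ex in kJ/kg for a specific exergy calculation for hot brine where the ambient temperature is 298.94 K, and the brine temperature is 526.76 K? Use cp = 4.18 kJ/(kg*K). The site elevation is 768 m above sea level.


ex = cp * ((T_b - T_0) - T_0 * ln(T_b/T_0))
ex = 4.18 * ((526.76 - 298.94) - 298.94 * ln(526.76/298.94))
ex = 244.40 kJ/kg


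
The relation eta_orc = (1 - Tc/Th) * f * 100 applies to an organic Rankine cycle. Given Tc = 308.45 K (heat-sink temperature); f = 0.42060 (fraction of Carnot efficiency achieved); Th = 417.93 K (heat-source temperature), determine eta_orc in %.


eta_orc = (1 - Tc/Th) * f * 100
eta_orc = (1 - 308.45/417.93) * 0.42060 * 100
eta_orc = 11.018 %


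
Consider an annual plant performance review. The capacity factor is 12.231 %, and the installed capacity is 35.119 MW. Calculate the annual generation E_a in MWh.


E_a = CF / 100 * cap * 8760
E_a = 12.231 / 100 * 35.119 * 8760
E_a = 37628 MWh


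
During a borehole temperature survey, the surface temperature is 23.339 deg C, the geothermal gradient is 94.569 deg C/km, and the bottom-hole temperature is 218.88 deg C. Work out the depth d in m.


d = (T_d - T_surf) / grad * 1000
d = (218.88 - 23.339) / 94.569 * 1000
d = 2067.7 m


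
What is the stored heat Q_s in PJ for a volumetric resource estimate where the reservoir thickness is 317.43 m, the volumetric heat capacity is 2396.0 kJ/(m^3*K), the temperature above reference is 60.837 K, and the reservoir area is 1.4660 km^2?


Step 1: Vr = A*1e6*hr = 1.466*1e6*317.43 = 4.653524e+08 m^3
Step 2: Q_s = Vr*rhoc*dT/1e12 = 4.653524e+08*2396.0*60.837/1e12 = 67.832 PJ
Q_s = 67.832 PJ


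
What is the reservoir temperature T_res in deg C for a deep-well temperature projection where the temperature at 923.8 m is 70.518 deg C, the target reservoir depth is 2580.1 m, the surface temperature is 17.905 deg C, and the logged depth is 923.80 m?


Step 1: grad = (T_d1 - T_surf)/d1 * 1000 = (70.518 - 17.905)/923.8 * 1000 = 56.95280 deg C/km
Step 2: T_res = T_surf + grad*d2/1000 = 17.905 + 56.95280*2580.1/1000 = 164.85 deg C
T_res = 164.85 deg C


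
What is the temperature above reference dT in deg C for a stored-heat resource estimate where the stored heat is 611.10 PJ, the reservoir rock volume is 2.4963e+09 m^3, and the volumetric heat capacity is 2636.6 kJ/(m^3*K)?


dT = Q_s * 1e12 / (Vr * rhoc)
dT = 611.10 * 1e12 / (2.4963e+09 * 2636.6)
dT = 92.84772 K
Convert (temperature difference, 1 K = 1 deg C): 92.84772 K = 92.84772 deg C
dT = 92.848 deg C


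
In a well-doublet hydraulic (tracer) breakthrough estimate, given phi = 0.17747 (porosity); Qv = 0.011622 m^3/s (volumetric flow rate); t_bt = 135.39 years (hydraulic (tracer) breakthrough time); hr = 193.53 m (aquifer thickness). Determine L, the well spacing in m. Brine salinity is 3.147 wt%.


L = sqrt(t_bt*365.25*86400*3*Qv / (pi*hr*phi))
L = sqrt(135.39*365.25*86400*3*0.011622 / (pi*193.53*0.17747))
L = 1175.0 m


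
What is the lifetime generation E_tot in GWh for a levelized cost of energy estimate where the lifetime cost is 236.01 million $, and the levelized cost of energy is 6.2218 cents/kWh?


E_tot = C_tot / LCOE * 100
E_tot = 236.01 / 6.2218 * 100
E_tot = 3793.3 GWh


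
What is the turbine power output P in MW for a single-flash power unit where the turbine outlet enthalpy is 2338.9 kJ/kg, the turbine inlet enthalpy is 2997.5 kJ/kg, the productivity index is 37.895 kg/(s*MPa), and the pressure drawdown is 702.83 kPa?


Step 1: mdot = PI * dP / 1000 = 37.895 * 702.83 / 1000 = 26.63374 kg/s
Step 2: P = mdot*(h_in - h_out)/1000 = 26.63374*(2997.5 - 2338.9)/1000 = 17.541 MW
P = 17.541 MW


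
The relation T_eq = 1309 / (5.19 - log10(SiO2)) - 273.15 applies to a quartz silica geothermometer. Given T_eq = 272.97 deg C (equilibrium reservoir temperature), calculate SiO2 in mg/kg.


SiO2 = 10^(5.19 - 1309/(T_eq + 273.15))
SiO2 = 10^(5.19 - 1309/(272.97 + 273.15))
SiO2 = 621.00 mg/kg


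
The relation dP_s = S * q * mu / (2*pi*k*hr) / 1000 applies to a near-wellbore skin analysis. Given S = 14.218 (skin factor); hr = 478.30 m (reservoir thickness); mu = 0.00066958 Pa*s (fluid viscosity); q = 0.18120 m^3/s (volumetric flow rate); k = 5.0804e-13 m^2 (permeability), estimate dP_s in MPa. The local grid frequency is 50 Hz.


dP_s = S * q * mu / (2*pi*k*hr) / 1000
dP_s = 14.218 * 0.18120 * 0.00066958 / (2*pi*5.0804e-13*478.30) / 1000
dP_s = 1129.851 kPa
Convert: 1129.851 kPa * 0.001 = 1.1299 MPa
dP_s = 1.1299 MPa


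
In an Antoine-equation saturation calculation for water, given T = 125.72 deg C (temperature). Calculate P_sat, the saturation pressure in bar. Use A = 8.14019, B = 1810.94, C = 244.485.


P_sat = 10^(A - B/(C + T)) / 760 * 0.101325
P_sat = 10^(8.14019 - 1810.94/(244.485 + 125.72)) / 760 * 0.101325
P_sat = 0.2362495 MPa
Convert: 0.2362495 MPa * 10.0 = 2.3625 bar
P_sat = 2.3625 bar


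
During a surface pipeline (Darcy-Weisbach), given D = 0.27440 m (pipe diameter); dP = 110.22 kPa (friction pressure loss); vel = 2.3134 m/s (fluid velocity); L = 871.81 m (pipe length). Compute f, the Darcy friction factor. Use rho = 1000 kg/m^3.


f = dP*1000 / ((L/D)*(rho*vel^2/2))
f = 110.22*1000 / ((871.81/0.27440)*(1000*2.3134^2/2))
f = 0.012964


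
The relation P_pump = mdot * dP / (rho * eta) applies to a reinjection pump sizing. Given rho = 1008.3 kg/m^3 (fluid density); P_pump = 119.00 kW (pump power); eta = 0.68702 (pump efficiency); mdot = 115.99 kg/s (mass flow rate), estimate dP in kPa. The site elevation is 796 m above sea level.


dP = P_pump * rho * eta / mdot
dP = 119.00 * 1008.3 * 0.68702 / 115.99
dP = 710.70 kPa


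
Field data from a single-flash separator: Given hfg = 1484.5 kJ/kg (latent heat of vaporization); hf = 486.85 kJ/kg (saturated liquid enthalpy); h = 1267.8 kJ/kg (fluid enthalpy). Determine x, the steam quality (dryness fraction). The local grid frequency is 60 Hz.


x = (h - hf) / hfg
x = (1267.8 - 486.85) / 1484.5
x = 0.52607


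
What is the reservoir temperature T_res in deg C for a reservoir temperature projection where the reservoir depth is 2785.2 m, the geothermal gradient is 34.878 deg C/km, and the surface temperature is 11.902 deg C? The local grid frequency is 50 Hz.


T_res = T_surf + grad * d / 1000
T_res = 11.902 + 34.878 * 2785.2 / 1000
T_res = 109.04 deg C


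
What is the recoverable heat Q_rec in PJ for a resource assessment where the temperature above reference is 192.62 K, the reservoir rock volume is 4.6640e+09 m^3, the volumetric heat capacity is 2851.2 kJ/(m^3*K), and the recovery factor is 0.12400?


Step 1: Q_s = Vr*rhoc*dT/1e12 = 4.6640e+09*2851.2*192.62/1e12 = 2561.460 PJ
Step 2: Q_rec = Q_s * RF = 2561.460 * 0.124 = 317.62 PJ
Q_rec = 317.62 PJ


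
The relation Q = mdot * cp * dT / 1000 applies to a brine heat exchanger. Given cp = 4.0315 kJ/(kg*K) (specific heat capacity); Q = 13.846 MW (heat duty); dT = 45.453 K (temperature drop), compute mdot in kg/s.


mdot = Q * 1000 / (cp * dT)
mdot = 13.846 * 1000 / (4.0315 * 45.453)
mdot = 75.561 kg/s


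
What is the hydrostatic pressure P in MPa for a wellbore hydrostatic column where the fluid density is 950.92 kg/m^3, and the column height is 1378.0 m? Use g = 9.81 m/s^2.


P = rho * g * h / 1e6
P = 950.92 * 9.81 * 1378.0 / 1e6
P = 12.855 MPa


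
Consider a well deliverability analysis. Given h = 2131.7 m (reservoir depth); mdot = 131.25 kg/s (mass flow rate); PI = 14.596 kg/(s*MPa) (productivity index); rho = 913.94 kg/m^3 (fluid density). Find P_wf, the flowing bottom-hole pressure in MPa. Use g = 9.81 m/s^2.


Step 1: P_i = rho*g*h/1e6 = 913.94*9.81*2131.7/1e6 = 19.11229 MPa
Step 2: P_wf = P_i - mdot/PI = 19.11229 - 131.25/14.596 = 10.120 MPa
P_wf = 10.120 MPa


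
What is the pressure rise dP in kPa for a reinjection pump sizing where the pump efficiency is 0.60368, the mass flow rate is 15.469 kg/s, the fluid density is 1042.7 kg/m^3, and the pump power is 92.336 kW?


dP = P_pump * rho * eta / mdot
dP = 92.336 * 1042.7 * 0.60368 / 15.469
dP = 3757.3 kPa


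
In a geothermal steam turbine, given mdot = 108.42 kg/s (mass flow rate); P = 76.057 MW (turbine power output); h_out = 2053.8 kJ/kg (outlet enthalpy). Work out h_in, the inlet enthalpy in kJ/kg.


h_in = h_out + P * 1000 / mdot
h_in = 2053.8 + 76.057 * 1000 / 108.42
h_in = 2755.3 kJ/kg


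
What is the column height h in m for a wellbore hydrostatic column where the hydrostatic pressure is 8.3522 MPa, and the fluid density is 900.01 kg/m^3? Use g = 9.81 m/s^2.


h = P * 1e6 / (g * rho)
h = 8.3522 * 1e6 / (9.81 * 900.01)
h = 945.99 m


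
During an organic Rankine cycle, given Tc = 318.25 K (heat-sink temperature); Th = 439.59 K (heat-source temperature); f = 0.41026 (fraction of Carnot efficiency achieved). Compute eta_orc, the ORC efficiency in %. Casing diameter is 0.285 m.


eta_orc = (1 - Tc/Th) * f * 100
eta_orc = (1 - 318.25/439.59) * 0.41026 * 100
eta_orc = 11.324 %


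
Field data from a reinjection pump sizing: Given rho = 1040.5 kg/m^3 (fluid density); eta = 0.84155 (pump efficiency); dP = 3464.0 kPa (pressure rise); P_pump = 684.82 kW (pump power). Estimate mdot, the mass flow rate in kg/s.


mdot = P_pump * rho * eta / dP
mdot = 684.82 * 1040.5 * 0.84155 / 3464.0
mdot = 173.11 kg/s


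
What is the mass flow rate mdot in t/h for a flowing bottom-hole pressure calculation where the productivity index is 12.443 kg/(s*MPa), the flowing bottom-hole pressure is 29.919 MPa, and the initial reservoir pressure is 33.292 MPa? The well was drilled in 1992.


mdot = (P_i - P_wf) * PI
mdot = (33.292 - 29.919) * 12.443
mdot = 41.97024 kg/s
Convert: 41.97024 kg/s * 3.6 = 151.09 t/h
mdot = 151.09 t/h


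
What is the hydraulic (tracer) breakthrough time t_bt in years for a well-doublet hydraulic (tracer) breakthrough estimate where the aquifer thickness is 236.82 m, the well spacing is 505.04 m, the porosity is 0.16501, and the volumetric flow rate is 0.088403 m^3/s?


t_bt = pi * hr * phi * L^2 / (3 * Qv) / (365.25*86400)
t_bt = pi * 236.82 * 0.16501 * 505.04^2 / (3 * 0.088403) / (365.25*86400)
t_bt = 3.7414 years


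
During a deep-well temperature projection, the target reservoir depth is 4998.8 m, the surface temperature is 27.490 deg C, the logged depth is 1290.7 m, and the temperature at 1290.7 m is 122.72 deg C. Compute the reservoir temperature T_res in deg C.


Step 1: grad = (T_d1 - T_surf)/d1 * 1000 = (122.72 - 27.49)/1290.7 * 1000 = 73.78167 deg C/km
Step 2: T_res = T_surf + grad*d2/1000 = 27.49 + 73.78167*4998.8/1000 = 396.31 deg C
T_res = 396.31 deg C


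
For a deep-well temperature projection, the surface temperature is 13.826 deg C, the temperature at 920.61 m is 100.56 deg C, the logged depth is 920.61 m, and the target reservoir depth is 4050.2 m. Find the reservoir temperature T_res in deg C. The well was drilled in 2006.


Step 1: grad = (T_d1 - T_surf)/d1 * 1000 = (100.56 - 13.826)/920.61 * 1000 = 94.21362 deg C/km
Step 2: T_res = T_surf + grad*d2/1000 = 13.826 + 94.21362*4050.2/1000 = 395.41 deg C
T_res = 395.41 deg C


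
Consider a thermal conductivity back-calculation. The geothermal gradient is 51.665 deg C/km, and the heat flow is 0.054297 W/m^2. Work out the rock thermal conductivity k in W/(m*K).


k = q / (grad / 1000)
k = 0.054297 / (51.665 / 1000)
k = 1.0509 W/(m*K)


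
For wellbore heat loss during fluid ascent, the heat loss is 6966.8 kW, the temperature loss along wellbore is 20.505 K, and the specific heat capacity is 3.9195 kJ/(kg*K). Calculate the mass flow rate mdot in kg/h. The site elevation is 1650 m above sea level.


mdot = Q_loss / (cp * dT)
mdot = 6966.8 / (3.9195 * 20.505)
mdot = 86.68479 kg/s
Convert: 86.68479 kg/s * 3600.0 = 3.1207e+05 kg/h
mdot = 3.1207e+05 kg/h


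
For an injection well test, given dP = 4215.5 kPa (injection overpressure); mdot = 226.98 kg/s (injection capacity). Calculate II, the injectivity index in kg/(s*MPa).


II = mdot * 1000 / dP
II = 226.98 * 1000 / 4215.5
II = 53.844 kg/(s*MPa)


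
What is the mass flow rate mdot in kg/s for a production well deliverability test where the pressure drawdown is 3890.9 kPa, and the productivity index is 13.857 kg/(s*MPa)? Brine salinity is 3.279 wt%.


mdot = PI * dP / 1000
mdot = 13.857 * 3890.9 / 1000
mdot = 53.916 kg/s


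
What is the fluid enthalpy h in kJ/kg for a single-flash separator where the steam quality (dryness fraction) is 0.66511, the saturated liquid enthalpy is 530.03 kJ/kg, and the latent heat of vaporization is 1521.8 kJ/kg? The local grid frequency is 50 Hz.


h = hf + x * hfg
h = 530.03 + 0.66511 * 1521.8
h = 1542.2 kJ/kg


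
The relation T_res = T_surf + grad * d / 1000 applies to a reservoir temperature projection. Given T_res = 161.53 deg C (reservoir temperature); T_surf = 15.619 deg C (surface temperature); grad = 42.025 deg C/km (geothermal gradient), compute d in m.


d = (T_res - T_surf) / grad * 1000
d = (161.53 - 15.619) / 42.025 * 1000
d = 3472.0 m


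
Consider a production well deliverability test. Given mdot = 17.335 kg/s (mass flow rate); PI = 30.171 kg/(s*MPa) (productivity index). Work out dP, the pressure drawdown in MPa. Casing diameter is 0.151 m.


dP = mdot * 1000 / PI
dP = 17.335 * 1000 / 30.171
dP = 574.5584 kPa
Convert: 574.5584 kPa * 0.001 = 0.57456 MPa
dP = 0.57456 MPa


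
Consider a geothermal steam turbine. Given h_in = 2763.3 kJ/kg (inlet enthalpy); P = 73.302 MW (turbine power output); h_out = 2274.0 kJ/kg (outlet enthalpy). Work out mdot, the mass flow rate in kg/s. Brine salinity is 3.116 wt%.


mdot = P * 1000 / (h_in - h_out)
mdot = 73.302 * 1000 / (2763.3 - 2274.0)
mdot = 149.81 kg/s


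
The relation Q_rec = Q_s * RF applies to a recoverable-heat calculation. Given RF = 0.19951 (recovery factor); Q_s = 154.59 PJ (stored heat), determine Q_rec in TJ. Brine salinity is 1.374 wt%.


Q_rec = Q_s * RF
Q_rec = 154.59 * 0.19951
Q_rec = 30.84225 PJ
Convert: 30.84225 PJ * 1000.0 = 30842 TJ
Q_rec = 30842 TJ


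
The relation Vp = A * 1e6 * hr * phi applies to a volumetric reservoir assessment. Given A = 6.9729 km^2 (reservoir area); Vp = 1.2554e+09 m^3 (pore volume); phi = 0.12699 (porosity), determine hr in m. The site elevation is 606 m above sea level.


hr = Vp / (A * 1e6 * phi)
hr = 1.2554e+09 / (6.9729 * 1e6 * 0.12699)
hr = 1417.7 m


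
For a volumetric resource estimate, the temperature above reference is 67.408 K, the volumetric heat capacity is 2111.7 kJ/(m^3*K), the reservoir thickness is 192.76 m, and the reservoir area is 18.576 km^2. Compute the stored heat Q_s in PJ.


Step 1: Vr = A*1e6*hr = 18.576*1e6*192.76 = 3.580710e+09 m^3
Step 2: Q_s = Vr*rhoc*dT/1e12 = 3.580710e+09*2111.7*67.408/1e12 = 509.70 PJ
Q_s = 509.70 PJ


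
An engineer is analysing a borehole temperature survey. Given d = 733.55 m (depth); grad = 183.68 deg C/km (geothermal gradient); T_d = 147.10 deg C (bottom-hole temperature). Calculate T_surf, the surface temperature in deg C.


T_surf = T_d - grad * d / 1000
T_surf = 147.10 - 183.68 * 733.55 / 1000
T_surf = 12.362 deg C


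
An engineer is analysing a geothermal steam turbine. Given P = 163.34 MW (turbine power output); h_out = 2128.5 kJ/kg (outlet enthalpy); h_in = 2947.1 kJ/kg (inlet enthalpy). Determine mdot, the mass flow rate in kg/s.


mdot = P * 1000 / (h_in - h_out)
mdot = 163.34 * 1000 / (2947.1 - 2128.5)
mdot = 199.54 kg/s


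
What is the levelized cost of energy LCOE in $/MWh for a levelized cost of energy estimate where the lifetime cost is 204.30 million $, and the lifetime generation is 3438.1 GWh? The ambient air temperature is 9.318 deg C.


LCOE = C_tot / E_tot * 100
LCOE = 204.30 / 3438.1 * 100
LCOE = 5.942236 cents/kWh
Convert: 5.942236 cents/kWh * 10.0 = 59.422 $/MWh
LCOE = 59.422 $/MWh


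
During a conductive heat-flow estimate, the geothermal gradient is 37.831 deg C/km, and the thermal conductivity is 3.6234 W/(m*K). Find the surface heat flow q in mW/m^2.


q = k * grad / 1000
q = 3.6234 * 37.831 / 1000
q = 0.1370768 W/m^2
Convert: 0.1370768 W/m^2 * 1000.0 = 137.08 mW/m^2
q = 137.08 mW/m^2


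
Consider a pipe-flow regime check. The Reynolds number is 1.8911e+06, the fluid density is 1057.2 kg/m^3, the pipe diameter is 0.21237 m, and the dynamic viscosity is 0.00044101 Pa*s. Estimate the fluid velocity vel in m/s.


vel = Re * mu / (rho * D)
vel = 1.8911e+06 * 0.00044101 / (1057.2 * 0.21237)
vel = 3.7146 m/s


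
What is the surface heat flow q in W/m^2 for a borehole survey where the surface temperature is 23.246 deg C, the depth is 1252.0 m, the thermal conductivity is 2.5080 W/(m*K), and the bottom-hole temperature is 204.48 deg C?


Step 1: grad = (T_d - T_surf)/d * 1000 = (204.48 - 23.246)/1252.0 * 1000 = 144.7556 deg C/km
Step 2: q = k * grad / 1000 = 2.508 * 144.7556 / 1000 = 0.36305 W/m^2
q = 0.36305 W/m^2


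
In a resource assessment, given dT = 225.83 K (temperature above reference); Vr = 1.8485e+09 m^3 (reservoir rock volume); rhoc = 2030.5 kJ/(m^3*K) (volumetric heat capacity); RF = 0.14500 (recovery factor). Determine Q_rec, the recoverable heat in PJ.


Step 1: Q_s = Vr*rhoc*dT/1e12 = 1.8485e+09*2030.5*225.83/1e12 = 847.6256 PJ
Step 2: Q_rec = Q_s * RF = 847.6256 * 0.145 = 122.91 PJ
Q_rec = 122.91 PJ


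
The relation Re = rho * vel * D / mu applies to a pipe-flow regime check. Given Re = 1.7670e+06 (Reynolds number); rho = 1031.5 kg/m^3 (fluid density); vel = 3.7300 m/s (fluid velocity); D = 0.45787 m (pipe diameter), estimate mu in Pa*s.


mu = rho * vel * D / Re
mu = 1031.5 * 3.7300 * 0.45787 / 1.7670e+06
mu = 0.00099697 Pa*s


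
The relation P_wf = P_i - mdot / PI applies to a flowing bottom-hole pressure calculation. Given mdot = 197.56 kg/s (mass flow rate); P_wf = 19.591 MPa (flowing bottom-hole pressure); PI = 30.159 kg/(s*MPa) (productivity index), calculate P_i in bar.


P_i = P_wf + mdot / PI
P_i = 19.591 + 197.56 / 30.159
P_i = 26.14162 MPa
Convert: 26.14162 MPa * 10.0 = 261.42 bar
P_i = 261.42 bar


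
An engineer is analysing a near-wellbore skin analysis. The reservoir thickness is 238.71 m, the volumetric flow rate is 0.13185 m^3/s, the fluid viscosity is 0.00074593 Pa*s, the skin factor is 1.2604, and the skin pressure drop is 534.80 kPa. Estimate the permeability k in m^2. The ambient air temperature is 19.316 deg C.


k = S*q*mu / (2*pi*dP_s*1000*hr)
k = 1.2604*0.13185*0.00074593 / (2*pi*534.80*1000*238.71)
k = 1.5454e-13 m^2


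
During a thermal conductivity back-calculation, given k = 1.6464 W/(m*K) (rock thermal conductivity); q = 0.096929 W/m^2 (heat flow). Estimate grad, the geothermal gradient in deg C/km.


grad = q / k * 1000
grad = 0.096929 / 1.6464 * 1000
grad = 58.873 deg C/km


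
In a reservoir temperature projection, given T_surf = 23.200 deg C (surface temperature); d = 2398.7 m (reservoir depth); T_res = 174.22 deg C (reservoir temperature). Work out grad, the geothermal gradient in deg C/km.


grad = (T_res - T_surf) / d * 1000
grad = (174.22 - 23.200) / 2398.7 * 1000
grad = 62.959 deg C/km


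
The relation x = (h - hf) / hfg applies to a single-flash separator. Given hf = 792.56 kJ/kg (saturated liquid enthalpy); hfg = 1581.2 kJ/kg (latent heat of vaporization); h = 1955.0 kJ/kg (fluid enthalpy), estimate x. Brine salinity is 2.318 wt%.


x = (h - hf) / hfg
x = (1955.0 - 792.56) / 1581.2
x = 0.73516


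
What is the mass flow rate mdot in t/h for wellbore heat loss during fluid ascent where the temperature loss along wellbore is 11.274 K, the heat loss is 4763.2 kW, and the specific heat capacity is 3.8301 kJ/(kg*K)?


mdot = Q_loss / (cp * dT)
mdot = 4763.2 / (3.8301 * 11.274)
mdot = 110.3089 kg/s
Convert: 110.3089 kg/s * 3.6 = 397.11 t/h
mdot = 397.11 t/h


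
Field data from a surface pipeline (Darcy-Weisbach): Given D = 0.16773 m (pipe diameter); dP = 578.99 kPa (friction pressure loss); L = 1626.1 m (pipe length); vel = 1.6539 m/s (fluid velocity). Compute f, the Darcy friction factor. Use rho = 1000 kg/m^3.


f = dP*1000 / ((L/D)*(rho*vel^2/2))
f = 578.99*1000 / ((1626.1/0.16773)*(1000*1.6539^2/2))
f = 0.043666


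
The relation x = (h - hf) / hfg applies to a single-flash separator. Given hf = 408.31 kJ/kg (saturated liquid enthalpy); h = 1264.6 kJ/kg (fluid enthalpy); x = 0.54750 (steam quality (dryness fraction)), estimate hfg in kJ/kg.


hfg = (h - hf) / x
hfg = (1264.6 - 408.31) / 0.54750
hfg = 1564.0 kJ/kg


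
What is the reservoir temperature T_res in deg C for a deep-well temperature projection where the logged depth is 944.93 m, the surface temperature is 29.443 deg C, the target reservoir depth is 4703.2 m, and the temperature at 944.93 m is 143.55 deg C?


Step 1: grad = (T_d1 - T_surf)/d1 * 1000 = (143.55 - 29.443)/944.93 * 1000 = 120.7571 deg C/km
Step 2: T_res = T_surf + grad*d2/1000 = 29.443 + 120.7571*4703.2/1000 = 597.39 deg C
T_res = 597.39 deg C


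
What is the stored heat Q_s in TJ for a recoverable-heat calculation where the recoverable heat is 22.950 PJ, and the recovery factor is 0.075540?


Q_s = Q_rec / RF
Q_s = 22.950 / 0.075540
Q_s = 303.8125 PJ
Convert: 303.8125 PJ * 1000.0 = 3.0381e+05 TJ
Q_s = 3.0381e+05 TJ


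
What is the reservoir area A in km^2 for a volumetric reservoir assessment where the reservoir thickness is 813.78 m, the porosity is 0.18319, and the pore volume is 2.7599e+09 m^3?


A = Vp / (1e6 * hr * phi)
A = 2.7599e+09 / (1e6 * 813.78 * 0.18319)
A = 18.513 km^2


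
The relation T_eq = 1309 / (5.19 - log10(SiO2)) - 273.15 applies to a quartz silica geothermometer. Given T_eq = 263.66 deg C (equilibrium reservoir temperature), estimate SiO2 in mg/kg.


SiO2 = 10^(5.19 - 1309/(T_eq + 273.15))
SiO2 = 10^(5.19 - 1309/(263.66 + 273.15))
SiO2 = 564.31 mg/kg


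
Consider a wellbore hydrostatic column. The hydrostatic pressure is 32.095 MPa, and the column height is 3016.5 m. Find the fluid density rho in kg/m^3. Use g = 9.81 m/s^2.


rho = P * 1e6 / (g * h)
rho = 32.095 * 1e6 / (9.81 * 3016.5)
rho = 1084.6 kg/m^3


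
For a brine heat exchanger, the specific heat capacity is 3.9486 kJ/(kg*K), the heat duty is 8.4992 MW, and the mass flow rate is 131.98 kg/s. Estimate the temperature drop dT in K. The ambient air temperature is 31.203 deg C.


dT = Q * 1000 / (mdot * cp)
dT = 8.4992 * 1000 / (131.98 * 3.9486)
dT = 16.309 K


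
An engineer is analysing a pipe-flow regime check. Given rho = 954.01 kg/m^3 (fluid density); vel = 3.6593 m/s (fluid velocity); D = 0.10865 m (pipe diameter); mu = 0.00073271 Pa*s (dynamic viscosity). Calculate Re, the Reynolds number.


Re = rho * vel * D / mu
Re = 954.01 * 3.6593 * 0.10865 / 0.00073271
Re = 5.1766e+05


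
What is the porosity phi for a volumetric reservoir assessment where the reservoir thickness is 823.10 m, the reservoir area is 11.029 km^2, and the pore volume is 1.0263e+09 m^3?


phi = Vp / (A * 1e6 * hr)
phi = 1.0263e+09 / (11.029 * 1e6 * 823.10)
phi = 0.11305
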